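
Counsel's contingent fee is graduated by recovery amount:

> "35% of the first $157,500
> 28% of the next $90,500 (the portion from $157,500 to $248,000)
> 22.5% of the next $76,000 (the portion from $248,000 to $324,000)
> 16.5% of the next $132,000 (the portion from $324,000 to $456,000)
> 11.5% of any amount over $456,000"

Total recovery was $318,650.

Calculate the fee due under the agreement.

First $157,500 at 35% = $55,125.00
Next $90,500 at 28% = $25,340.00
Remaining $70,650 at 22.5% = $15,896.25
Fee: $55,125.00 + $25,340.00 + $15,896.25 = $96,361.25

$96,361.25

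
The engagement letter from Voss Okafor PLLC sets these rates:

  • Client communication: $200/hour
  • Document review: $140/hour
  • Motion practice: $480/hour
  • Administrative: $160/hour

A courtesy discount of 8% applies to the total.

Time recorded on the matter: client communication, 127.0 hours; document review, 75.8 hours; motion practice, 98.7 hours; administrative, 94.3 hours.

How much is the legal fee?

Client communication: 127.0 × $200 = $25,400.00
Document review: 75.8 × $140 = $10,612.00
Motion practice: 98.7 × $480 = $47,376.00
Administrative: 94.3 × $160 = $15,088.00
Subtotal: $98,476.00
Less 8% discount: −$7,878.08
Total: $98,476.00 − $7,878.08 = $90,597.92

$90,597.92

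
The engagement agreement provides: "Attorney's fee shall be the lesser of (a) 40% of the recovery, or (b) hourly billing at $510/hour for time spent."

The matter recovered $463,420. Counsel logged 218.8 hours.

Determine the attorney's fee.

(a) 40% of $463,420 = $185,368.00
(b) 218.8 × $510 = $111,588.00
The lesser is (b): $111,588.00.

$111,588.00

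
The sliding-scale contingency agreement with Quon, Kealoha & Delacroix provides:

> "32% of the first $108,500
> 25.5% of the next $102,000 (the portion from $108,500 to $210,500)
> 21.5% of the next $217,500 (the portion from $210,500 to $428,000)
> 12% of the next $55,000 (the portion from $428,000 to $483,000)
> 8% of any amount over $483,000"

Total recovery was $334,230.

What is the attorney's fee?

$87,331.95

First $108,500 at 32% = $34,720.00
Next $102,000 at 25.5% = $26,010.00
Remaining $123,730 at 21.5% = $26,601.95
Fee: $34,720.00 + $26,010.00 + $26,601.95 = $87,331.95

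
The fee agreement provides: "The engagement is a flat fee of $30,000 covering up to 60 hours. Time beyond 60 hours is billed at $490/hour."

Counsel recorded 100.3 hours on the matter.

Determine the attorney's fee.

Flat fee: $30,000.00
Excess hours: 100.3 − 60 = 40.3
Overrun: 40.3 × $490 = $19,747.00
Total: $30,000.00 + $19,747.00 = $49,747.00

$49,747.00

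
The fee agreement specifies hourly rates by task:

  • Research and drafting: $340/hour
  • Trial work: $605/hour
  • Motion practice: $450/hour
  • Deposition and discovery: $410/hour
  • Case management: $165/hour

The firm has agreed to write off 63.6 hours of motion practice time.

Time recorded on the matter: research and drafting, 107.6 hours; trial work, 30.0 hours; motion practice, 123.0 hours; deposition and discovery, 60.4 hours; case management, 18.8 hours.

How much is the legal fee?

Research and drafting: 107.6 × $340 = $36,584.00
Trial work: 30.0 × $605 = $18,150.00
Motion practice: 123.0 × $450 = $55,350.00
Deposition and discovery: 60.4 × $410 = $24,764.00
Case management: 18.8 × $165 = $3,102.00
Subtotal: $137,950.00
Write-off: 63.6 × $450 = $28,620.00
Total: $137,950.00 − $28,620.00 = $109,330.00

$109,330.00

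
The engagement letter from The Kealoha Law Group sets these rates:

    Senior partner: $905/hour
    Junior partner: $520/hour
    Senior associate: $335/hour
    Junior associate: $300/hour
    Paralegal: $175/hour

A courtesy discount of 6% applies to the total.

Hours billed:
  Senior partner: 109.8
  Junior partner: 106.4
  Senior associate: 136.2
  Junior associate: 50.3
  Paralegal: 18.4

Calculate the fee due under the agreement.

Senior partner: 109.8 × $905 = $99,369.00
Junior partner: 106.4 × $520 = $55,328.00
Senior associate: 136.2 × $335 = $45,627.00
Junior associate: 50.3 × $300 = $15,090.00
Paralegal: 18.4 × $175 = $3,220.00
Subtotal: $218,634.00
Less 6% discount: −$13,118.04
Total: $218,634.00 − $13,118.04 = $205,515.96

$205,515.96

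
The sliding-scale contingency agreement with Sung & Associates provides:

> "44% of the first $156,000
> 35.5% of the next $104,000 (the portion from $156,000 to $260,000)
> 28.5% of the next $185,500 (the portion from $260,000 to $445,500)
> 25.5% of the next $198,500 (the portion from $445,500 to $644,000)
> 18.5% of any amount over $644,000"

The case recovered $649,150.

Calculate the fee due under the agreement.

First $156,000 at 44% = $68,640.00
Next $104,000 at 35.5% = $36,920.00
Next $185,500 at 28.5% = $52,867.50
Next $198,500 at 25.5% = $50,617.50
Remaining $5,150 at 18.5% = $952.75
Fee: $68,640.00 + $36,920.00 + $52,867.50 + $50,617.50 + $952.75 = $209,997.75

$209,997.75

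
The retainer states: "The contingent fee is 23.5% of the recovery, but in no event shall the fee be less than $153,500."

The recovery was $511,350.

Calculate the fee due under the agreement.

$153,500.00

23.5% of $511,350 = $120,167.25
That is below the $153,500 minimum, so the minimum applies.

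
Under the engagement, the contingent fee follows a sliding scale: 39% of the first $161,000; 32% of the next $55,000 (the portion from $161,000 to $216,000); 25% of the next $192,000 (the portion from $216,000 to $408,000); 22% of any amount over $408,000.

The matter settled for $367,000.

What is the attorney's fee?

First $161,000 at 39% = $62,790.00
Next $55,000 at 32% = $17,600.00
Remaining $151,000 at 25% = $37,750.00
Fee: $62,790.00 + $17,600.00 + $37,750.00 = $118,140.00

$118,140.00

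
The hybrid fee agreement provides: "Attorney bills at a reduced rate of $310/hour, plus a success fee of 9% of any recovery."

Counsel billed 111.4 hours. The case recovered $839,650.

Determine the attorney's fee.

Hourly: 111.4 × $310 = $34,534.00
Success fee: 9% of $839,650 = $75,568.50
Total: $34,534.00 + $75,568.50 = $110,102.50

$110,102.50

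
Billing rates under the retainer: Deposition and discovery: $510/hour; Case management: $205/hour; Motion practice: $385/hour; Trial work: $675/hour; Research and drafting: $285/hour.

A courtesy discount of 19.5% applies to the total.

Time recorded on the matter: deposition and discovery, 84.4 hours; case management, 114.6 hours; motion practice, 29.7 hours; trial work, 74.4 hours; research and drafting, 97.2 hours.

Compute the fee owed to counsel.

Deposition and discovery: 84.4 × $510 = $43,044.00
Case management: 114.6 × $205 = $23,493.00
Motion practice: 29.7 × $385 = $11,434.50
Trial work: 74.4 × $675 = $50,220.00
Research and drafting: 97.2 × $285 = $27,702.00
Subtotal: $155,893.50
Less 19.5% discount: −$30,399.23
Total: $155,893.50 − $30,399.23 = $125,494.27

$125,494.27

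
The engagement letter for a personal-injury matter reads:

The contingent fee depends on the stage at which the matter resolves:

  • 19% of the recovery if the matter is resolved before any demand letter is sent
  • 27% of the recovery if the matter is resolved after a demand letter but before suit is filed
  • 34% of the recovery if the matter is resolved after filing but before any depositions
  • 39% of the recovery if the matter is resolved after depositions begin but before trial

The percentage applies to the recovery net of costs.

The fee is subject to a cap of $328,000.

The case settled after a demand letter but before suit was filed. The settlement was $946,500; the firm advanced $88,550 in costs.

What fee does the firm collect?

$231,646.50

Fee base (net of costs): $946,500 − $88,550 = $857,950
The matter settled after a demand letter but before suit was filed, so the 27% rate applies.
$857,950 × 27% = $231,646.50
$231,646.50 is under the $328,000 cap.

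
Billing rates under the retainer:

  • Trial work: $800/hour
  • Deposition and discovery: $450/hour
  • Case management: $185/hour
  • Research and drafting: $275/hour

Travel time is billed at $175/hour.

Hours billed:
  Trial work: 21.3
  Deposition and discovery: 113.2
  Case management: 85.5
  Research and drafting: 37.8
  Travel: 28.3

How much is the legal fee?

Trial work: 21.3 × $800 = $17,040.00
Deposition and discovery: 113.2 × $450 = $50,940.00
Case management: 85.5 × $185 = $15,817.50
Research and drafting: 37.8 × $275 = $10,395.00
Subtotal: $17,040.00 + $50,940.00 + $15,817.50 + $10,395.00 = $94,192.50
Travel: 28.3 × $175 = $4,952.50
Total: $94,192.50 + $4,952.50 = $99,145.00

$99,145.00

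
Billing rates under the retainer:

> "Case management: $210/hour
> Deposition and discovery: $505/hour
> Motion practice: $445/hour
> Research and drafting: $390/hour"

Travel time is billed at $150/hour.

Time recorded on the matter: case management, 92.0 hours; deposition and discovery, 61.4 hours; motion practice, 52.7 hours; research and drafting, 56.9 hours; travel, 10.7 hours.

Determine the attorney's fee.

$97,574.50

Case management: 92.0 × $210 = $19,320.00
Deposition and discovery: 61.4 × $505 = $31,007.00
Motion practice: 52.7 × $445 = $23,451.50
Research and drafting: 56.9 × $390 = $22,191.00
Subtotal: $19,320.00 + $31,007.00 + $23,451.50 + $22,191.00 = $95,969.50
Travel: 10.7 × $150 = $1,605.00
Total: $95,969.50 + $1,605.00 = $97,574.50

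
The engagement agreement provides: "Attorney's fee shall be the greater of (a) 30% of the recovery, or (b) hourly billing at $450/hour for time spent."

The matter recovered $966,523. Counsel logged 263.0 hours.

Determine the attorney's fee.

(a) 30% of $966,523 = $289,956.90
(b) 263.0 × $450 = $118,350.00
The greater is (a): $289,956.90.

$289,956.90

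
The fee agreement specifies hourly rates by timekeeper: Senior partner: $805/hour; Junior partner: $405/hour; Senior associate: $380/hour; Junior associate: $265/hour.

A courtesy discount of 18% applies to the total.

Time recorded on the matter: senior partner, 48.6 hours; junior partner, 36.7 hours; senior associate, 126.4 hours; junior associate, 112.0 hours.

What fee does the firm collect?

Senior partner: 48.6 × $805 = $39,123.00
Junior partner: 36.7 × $405 = $14,863.50
Senior associate: 126.4 × $380 = $48,032.00
Junior associate: 112.0 × $265 = $29,680.00
Subtotal: $131,698.50
Less 18% discount: −$23,705.73
Total: $131,698.50 − $23,705.73 = $107,992.77

$107,992.77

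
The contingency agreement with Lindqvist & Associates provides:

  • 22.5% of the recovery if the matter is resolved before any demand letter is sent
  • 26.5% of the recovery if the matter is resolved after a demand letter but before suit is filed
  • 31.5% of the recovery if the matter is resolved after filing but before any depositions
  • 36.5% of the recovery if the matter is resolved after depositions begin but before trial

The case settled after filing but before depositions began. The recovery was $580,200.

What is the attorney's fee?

$182,763.00

The matter settled after filing but before depositions began, so the 31.5% rate applies.
$580,200 × 31.5% = $182,763.00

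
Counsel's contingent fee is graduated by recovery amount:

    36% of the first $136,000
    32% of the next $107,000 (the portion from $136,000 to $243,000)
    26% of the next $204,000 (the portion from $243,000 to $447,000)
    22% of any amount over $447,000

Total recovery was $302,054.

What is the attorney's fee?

First $136,000 at 36% = $48,960.00
Next $107,000 at 32% = $34,240.00
Remaining $59,054 at 26% = $15,354.04
Fee: $48,960.00 + $34,240.00 + $15,354.04 = $98,554.04

$98,554.04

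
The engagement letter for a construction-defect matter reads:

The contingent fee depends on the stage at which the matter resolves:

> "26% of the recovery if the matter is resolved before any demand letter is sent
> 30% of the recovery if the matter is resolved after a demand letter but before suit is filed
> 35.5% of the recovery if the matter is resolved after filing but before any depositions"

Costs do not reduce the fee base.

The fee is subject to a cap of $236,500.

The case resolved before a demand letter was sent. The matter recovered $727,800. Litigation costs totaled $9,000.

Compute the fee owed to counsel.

$189,228.00

Fee base is the gross recovery, $727,800; costs are reimbursed separately.
The matter resolved before a demand letter was sent, so the 26% rate applies.
$727,800 × 26% = $189,228.00
$189,228.00 is under the $236,500 cap.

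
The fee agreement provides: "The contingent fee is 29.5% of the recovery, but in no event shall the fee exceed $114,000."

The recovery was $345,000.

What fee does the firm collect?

$101,775.00

29.5% of $345,000 = $101,775.00
That is under the $114,000 cap.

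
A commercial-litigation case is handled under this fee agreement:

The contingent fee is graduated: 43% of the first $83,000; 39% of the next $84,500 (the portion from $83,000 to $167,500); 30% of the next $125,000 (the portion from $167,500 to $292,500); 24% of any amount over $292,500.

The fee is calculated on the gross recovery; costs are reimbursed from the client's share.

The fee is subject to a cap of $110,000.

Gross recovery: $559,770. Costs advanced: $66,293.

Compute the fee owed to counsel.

Fee base is the gross recovery, $559,770; costs are reimbursed separately.
First $83,000 at 43% = $35,690.00
Next $84,500 at 39% = $32,955.00
Next $125,000 at 30% = $37,500.00
Remaining $267,270 at 24% = $64,144.80
Fee: $35,690.00 + $32,955.00 + $37,500.00 + $64,144.80 = $170,289.80
$170,289.80 exceeds the $110,000 cap, so the fee is capped at $110,000.00.

$110,000.00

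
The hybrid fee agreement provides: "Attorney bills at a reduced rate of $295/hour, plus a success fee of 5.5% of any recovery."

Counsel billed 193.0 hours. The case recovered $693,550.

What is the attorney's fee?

Hourly: 193.0 × $295 = $56,935.00
Success fee: 5.5% of $693,550 = $38,145.25
Total: $56,935.00 + $38,145.25 = $95,080.25

$95,080.25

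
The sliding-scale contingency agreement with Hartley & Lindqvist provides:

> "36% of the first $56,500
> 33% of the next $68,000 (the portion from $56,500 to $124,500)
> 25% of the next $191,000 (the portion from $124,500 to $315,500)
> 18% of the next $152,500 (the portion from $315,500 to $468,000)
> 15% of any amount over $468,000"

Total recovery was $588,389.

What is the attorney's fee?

First $56,500 at 36% = $20,340.00
Next $68,000 at 33% = $22,440.00
Next $191,000 at 25% = $47,750.00
Next $152,500 at 18% = $27,450.00
Remaining $120,389 at 15% = $18,058.35
Fee: $20,340.00 + $22,440.00 + $47,750.00 + $27,450.00 + $18,058.35 = $136,038.35

$136,038.35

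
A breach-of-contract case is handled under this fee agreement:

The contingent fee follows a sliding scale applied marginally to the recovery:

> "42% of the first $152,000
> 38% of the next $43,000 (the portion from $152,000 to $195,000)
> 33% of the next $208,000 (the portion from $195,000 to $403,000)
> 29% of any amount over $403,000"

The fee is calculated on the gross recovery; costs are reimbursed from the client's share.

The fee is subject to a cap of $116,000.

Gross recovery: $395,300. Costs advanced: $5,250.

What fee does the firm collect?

$116,000.00

Fee base is the gross recovery, $395,300; costs are reimbursed separately.
First $152,000 at 42% = $63,840.00
Next $43,000 at 38% = $16,340.00
Remaining $200,300 at 33% = $66,099.00
Fee: $63,840.00 + $16,340.00 + $66,099.00 = $146,279.00
$146,279.00 exceeds the $116,000 cap, so the fee is capped at $116,000.00.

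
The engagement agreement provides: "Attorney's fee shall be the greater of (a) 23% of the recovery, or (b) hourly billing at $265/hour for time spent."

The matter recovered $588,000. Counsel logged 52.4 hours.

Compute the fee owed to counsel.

(a) 23% of $588,000 = $135,240.00
(b) 52.4 × $265 = $13,886.00
The greater is (a): $135,240.00.

$135,240.00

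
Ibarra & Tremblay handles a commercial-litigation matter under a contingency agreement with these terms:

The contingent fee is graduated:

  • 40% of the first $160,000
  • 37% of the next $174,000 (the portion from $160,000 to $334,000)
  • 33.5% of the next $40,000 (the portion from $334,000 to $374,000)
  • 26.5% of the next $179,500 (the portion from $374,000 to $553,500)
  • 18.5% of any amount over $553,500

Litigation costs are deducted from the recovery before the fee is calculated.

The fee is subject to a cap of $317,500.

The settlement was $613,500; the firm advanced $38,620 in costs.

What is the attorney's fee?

Fee base (net of costs): $613,500 − $38,620 = $574,880
First $160,000 at 40% = $64,000.00
Next $174,000 at 37% = $64,380.00
Next $40,000 at 33.5% = $13,400.00
Next $179,500 at 26.5% = $47,567.50
Remaining $21,380 at 18.5% = $3,955.30
Fee: $64,000.00 + $64,380.00 + $13,400.00 + $47,567.50 + $3,955.30 = $193,302.80
$193,302.80 is under the $317,500 cap.

$193,302.80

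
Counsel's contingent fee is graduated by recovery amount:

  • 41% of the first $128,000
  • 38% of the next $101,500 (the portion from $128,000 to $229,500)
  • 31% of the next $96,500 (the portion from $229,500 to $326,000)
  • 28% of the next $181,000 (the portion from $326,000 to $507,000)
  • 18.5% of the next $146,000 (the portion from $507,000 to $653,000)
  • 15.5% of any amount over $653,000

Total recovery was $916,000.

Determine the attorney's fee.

$239,420.00

First $128,000 at 41% = $52,480.00
Next $101,500 at 38% = $38,570.00
Next $96,500 at 31% = $29,915.00
Next $181,000 at 28% = $50,680.00
Next $146,000 at 18.5% = $27,010.00
Remaining $263,000 at 15.5% = $40,765.00
Fee: $52,480.00 + $38,570.00 + $29,915.00 + $50,680.00 + $27,010.00 + $40,765.00 = $239,420.00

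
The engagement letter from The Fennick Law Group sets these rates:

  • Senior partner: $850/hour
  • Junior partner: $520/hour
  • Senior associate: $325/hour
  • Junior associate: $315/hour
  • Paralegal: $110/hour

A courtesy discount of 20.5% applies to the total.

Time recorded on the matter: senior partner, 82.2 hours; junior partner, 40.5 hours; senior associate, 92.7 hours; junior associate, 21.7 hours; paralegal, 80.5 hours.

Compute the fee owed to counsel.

$108,714.66

Senior partner: 82.2 × $850 = $69,870.00
Junior partner: 40.5 × $520 = $21,060.00
Senior associate: 92.7 × $325 = $30,127.50
Junior associate: 21.7 × $315 = $6,835.50
Paralegal: 80.5 × $110 = $8,855.00
Subtotal: $136,748.00
Less 20.5% discount: −$28,033.34
Total: $136,748.00 − $28,033.34 = $108,714.66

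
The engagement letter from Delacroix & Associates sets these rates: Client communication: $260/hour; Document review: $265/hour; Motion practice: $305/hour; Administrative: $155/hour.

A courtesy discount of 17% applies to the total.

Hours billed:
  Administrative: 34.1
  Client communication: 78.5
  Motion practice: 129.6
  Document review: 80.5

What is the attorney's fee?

Client communication: 78.5 × $260 = $20,410.00
Document review: 80.5 × $265 = $21,332.50
Motion practice: 129.6 × $305 = $39,528.00
Administrative: 34.1 × $155 = $5,285.50
Subtotal: $86,556.00
Less 17% discount: −$14,714.52
Total: $86,556.00 − $14,714.52 = $71,841.48

$71,841.48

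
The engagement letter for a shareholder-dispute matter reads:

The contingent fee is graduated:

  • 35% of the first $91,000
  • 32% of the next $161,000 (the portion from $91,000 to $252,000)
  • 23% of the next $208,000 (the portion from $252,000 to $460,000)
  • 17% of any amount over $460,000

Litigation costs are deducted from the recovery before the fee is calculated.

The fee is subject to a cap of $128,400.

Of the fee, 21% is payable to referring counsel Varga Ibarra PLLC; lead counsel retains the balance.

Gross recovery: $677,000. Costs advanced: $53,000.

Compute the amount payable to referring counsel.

Fee base (net of costs): $677,000 − $53,000 = $624,000
First $91,000 at 35% = $31,850.00
Next $161,000 at 32% = $51,520.00
Next $208,000 at 23% = $47,840.00
Remaining $164,000 at 17% = $27,880.00
Fee: $31,850.00 + $51,520.00 + $47,840.00 + $27,880.00 = $159,090.00
$159,090.00 exceeds the $128,400 cap, so the fee is capped at $128,400.00.
Referral share: 21% of $128,400.00 = $26,964.00; lead counsel retains $128,400.00 − $26,964.00 = $101,436.00.

$26,964.00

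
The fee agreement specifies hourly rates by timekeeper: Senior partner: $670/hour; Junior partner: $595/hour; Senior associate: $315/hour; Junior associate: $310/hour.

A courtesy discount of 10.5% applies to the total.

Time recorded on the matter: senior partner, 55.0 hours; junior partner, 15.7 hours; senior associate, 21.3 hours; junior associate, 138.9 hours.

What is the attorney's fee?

Senior partner: 55.0 × $670 = $36,850.00
Junior partner: 15.7 × $595 = $9,341.50
Senior associate: 21.3 × $315 = $6,709.50
Junior associate: 138.9 × $310 = $43,059.00
Subtotal: $95,960.00
Less 10.5% discount: −$10,075.80
Total: $95,960.00 − $10,075.80 = $85,884.20

$85,884.20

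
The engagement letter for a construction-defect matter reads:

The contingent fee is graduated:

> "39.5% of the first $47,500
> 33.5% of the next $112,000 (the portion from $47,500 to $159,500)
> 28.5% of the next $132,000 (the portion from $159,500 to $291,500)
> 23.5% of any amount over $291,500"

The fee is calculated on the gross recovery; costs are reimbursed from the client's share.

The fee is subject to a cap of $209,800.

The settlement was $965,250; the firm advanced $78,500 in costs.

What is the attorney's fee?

Fee base is the gross recovery, $965,250; costs are reimbursed separately.
First $47,500 at 39.5% = $18,762.50
Next $112,000 at 33.5% = $37,520.00
Next $132,000 at 28.5% = $37,620.00
Remaining $673,750 at 23.5% = $158,331.25
Fee: $18,762.50 + $37,520.00 + $37,620.00 + $158,331.25 = $252,233.75
$252,233.75 exceeds the $209,800 cap, so the fee is capped at $209,800.00.

$209,800.00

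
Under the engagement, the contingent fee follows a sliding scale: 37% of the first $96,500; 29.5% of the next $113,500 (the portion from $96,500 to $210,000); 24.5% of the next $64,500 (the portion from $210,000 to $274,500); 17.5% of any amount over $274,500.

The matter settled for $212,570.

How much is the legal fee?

$69,817.15

First $96,500 at 37% = $35,705.00
Next $113,500 at 29.5% = $33,482.50
Remaining $2,570 at 24.5% = $629.65
Fee: $35,705.00 + $33,482.50 + $629.65 = $69,817.15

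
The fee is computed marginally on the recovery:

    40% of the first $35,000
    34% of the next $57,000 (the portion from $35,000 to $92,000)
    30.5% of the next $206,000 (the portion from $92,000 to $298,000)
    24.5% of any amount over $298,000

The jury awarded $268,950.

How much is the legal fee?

First $35,000 at 40% = $14,000.00
Next $57,000 at 34% = $19,380.00
Remaining $176,950 at 30.5% = $53,969.75
Fee: $14,000.00 + $19,380.00 + $53,969.75 = $87,349.75

$87,349.75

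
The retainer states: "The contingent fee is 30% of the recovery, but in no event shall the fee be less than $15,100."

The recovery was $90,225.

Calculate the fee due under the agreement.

30% of $90,225 = $27,067.50
That exceeds the $15,100 minimum.

$27,067.50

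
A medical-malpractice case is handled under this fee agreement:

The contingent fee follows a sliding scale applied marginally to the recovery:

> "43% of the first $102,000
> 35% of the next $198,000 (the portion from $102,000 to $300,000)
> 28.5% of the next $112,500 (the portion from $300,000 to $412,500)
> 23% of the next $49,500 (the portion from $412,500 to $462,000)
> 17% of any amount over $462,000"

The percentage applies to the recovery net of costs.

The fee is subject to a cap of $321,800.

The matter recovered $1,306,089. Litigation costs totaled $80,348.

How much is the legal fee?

Fee base (net of costs): $1,306,089 − $80,348 = $1,225,741
First $102,000 at 43% = $43,860.00
Next $198,000 at 35% = $69,300.00
Next $112,500 at 28.5% = $32,062.50
Next $49,500 at 23% = $11,385.00
Remaining $763,741 at 17% = $129,835.97
Fee: $43,860.00 + $69,300.00 + $32,062.50 + $11,385.00 + $129,835.97 = $286,443.47
$286,443.47 is under the $321,800 cap.

$286,443.47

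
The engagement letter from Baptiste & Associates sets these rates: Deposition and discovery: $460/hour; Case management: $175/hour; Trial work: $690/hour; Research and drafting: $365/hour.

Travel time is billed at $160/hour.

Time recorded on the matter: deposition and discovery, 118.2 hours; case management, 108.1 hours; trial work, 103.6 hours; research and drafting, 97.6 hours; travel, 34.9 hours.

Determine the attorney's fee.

$185,981.50

Deposition and discovery: 118.2 × $460 = $54,372.00
Case management: 108.1 × $175 = $18,917.50
Trial work: 103.6 × $690 = $71,484.00
Research and drafting: 97.6 × $365 = $35,624.00
Subtotal: $54,372.00 + $18,917.50 + $71,484.00 + $35,624.00 = $180,397.50
Travel: 34.9 × $160 = $5,584.00
Total: $180,397.50 + $5,584.00 = $185,981.50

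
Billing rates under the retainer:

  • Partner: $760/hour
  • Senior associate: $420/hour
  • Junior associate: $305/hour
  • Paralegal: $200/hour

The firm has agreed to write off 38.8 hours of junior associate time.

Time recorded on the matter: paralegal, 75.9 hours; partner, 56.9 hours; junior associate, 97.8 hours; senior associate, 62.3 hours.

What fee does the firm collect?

Partner: 56.9 × $760 = $43,244.00
Senior associate: 62.3 × $420 = $26,166.00
Junior associate: 97.8 × $305 = $29,829.00
Paralegal: 75.9 × $200 = $15,180.00
Subtotal: $114,419.00
Write-off: 38.8 × $305 = $11,834.00
Total: $114,419.00 − $11,834.00 = $102,585.00

$102,585.00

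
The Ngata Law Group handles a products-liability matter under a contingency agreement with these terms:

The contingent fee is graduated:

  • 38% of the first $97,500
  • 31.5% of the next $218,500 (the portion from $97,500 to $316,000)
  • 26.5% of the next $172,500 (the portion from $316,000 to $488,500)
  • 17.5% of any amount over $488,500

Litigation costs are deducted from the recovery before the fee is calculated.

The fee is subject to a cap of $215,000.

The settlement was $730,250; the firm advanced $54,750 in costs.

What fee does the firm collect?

$184,315.00

Fee base (net of costs): $730,250 − $54,750 = $675,500
First $97,500 at 38% = $37,050.00
Next $218,500 at 31.5% = $68,827.50
Next $172,500 at 26.5% = $45,712.50
Remaining $187,000 at 17.5% = $32,725.00
Fee: $37,050.00 + $68,827.50 + $45,712.50 + $32,725.00 = $184,315.00
$184,315.00 is under the $215,000 cap.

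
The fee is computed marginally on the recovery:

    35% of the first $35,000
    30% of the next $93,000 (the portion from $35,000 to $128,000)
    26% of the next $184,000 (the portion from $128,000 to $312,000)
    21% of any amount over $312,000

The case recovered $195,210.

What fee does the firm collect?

First $35,000 at 35% = $12,250.00
Next $93,000 at 30% = $27,900.00
Remaining $67,210 at 26% = $17,474.60
Fee: $12,250.00 + $27,900.00 + $17,474.60 = $57,624.60

$57,624.60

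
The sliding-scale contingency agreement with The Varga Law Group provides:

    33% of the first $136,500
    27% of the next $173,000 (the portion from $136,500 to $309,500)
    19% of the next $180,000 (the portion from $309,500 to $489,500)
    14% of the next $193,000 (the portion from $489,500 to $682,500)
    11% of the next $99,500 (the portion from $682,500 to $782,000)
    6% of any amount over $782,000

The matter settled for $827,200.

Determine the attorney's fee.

First $136,500 at 33% = $45,045.00
Next $173,000 at 27% = $46,710.00
Next $180,000 at 19% = $34,200.00
Next $193,000 at 14% = $27,020.00
Next $99,500 at 11% = $10,945.00
Remaining $45,200 at 6% = $2,712.00
Fee: $45,045.00 + $46,710.00 + $34,200.00 + $27,020.00 + $10,945.00 + $2,712.00 = $166,632.00

$166,632.00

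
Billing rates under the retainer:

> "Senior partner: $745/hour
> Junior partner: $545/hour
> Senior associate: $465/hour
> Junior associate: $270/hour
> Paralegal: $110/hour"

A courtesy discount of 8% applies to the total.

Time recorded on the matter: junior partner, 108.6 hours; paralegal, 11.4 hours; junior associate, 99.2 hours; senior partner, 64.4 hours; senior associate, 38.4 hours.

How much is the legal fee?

$140,814.28

Senior partner: 64.4 × $745 = $47,978.00
Junior partner: 108.6 × $545 = $59,187.00
Senior associate: 38.4 × $465 = $17,856.00
Junior associate: 99.2 × $270 = $26,784.00
Paralegal: 11.4 × $110 = $1,254.00
Subtotal: $153,059.00
Less 8% discount: −$12,244.72
Total: $153,059.00 − $12,244.72 = $140,814.28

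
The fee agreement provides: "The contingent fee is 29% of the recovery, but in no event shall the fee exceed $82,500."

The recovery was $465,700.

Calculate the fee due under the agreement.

29% of $465,700 = $135,053.00
That exceeds the $82,500 cap, so the fee is capped at $82,500.

$82,500.00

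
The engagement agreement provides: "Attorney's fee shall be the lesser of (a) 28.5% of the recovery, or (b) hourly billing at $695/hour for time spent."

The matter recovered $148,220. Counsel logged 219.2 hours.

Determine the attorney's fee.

$42,242.70

(a) 28.5% of $148,220 = $42,242.70
(b) 219.2 × $695 = $152,344.00
The lesser is (a): $42,242.70.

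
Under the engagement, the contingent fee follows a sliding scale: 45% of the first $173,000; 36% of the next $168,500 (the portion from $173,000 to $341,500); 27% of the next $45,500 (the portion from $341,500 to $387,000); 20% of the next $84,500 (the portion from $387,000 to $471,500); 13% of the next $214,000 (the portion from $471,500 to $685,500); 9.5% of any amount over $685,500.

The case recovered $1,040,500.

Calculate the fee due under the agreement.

$229,240.00

First $173,000 at 45% = $77,850.00
Next $168,500 at 36% = $60,660.00
Next $45,500 at 27% = $12,285.00
Next $84,500 at 20% = $16,900.00
Next $214,000 at 13% = $27,820.00
Remaining $355,000 at 9.5% = $33,725.00
Fee: $77,850.00 + $60,660.00 + $12,285.00 + $16,900.00 + $27,820.00 + $33,725.00 = $229,240.00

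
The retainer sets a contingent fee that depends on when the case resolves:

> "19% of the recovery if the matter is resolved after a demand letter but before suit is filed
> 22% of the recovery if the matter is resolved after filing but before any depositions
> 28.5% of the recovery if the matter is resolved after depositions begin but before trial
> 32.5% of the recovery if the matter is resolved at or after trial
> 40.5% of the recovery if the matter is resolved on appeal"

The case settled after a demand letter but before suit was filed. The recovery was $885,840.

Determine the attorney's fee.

$168,309.60

The matter settled after a demand letter but before suit was filed, so the 19% rate applies.
$885,840 × 19% = $168,309.60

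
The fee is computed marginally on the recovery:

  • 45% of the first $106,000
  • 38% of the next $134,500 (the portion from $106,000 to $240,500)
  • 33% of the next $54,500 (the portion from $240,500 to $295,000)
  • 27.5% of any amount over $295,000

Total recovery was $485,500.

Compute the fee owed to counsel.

First $106,000 at 45% = $47,700.00
Next $134,500 at 38% = $51,110.00
Next $54,500 at 33% = $17,985.00
Remaining $190,500 at 27.5% = $52,387.50
Fee: $47,700.00 + $51,110.00 + $17,985.00 + $52,387.50 = $169,182.50

$169,182.50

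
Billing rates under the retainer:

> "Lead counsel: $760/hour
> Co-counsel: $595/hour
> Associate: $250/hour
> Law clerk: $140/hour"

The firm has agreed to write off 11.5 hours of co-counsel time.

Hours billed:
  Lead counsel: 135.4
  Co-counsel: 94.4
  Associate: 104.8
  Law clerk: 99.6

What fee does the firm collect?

$192,373.50

Lead counsel: 135.4 × $760 = $102,904.00
Co-counsel: 94.4 × $595 = $56,168.00
Associate: 104.8 × $250 = $26,200.00
Law clerk: 99.6 × $140 = $13,944.00
Subtotal: $199,216.00
Write-off: 11.5 × $595 = $6,842.50
Total: $199,216.00 − $6,842.50 = $192,373.50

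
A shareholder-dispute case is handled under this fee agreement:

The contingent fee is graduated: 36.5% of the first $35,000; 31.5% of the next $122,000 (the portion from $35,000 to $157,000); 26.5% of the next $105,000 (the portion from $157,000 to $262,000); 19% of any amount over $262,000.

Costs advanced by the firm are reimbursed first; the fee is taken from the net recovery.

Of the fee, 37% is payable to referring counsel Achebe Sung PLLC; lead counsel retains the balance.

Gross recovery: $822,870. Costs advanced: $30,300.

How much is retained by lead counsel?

Fee base (net of costs): $822,870 − $30,300 = $792,570
First $35,000 at 36.5% = $12,775.00
Next $122,000 at 31.5% = $38,430.00
Next $105,000 at 26.5% = $27,825.00
Remaining $530,570 at 19% = $100,808.30
Fee: $12,775.00 + $38,430.00 + $27,825.00 + $100,808.30 = $179,838.30
Referral share: 37% of $179,838.30 = $66,540.17; lead counsel retains $179,838.30 − $66,540.17 = $113,298.13.

$113,298.13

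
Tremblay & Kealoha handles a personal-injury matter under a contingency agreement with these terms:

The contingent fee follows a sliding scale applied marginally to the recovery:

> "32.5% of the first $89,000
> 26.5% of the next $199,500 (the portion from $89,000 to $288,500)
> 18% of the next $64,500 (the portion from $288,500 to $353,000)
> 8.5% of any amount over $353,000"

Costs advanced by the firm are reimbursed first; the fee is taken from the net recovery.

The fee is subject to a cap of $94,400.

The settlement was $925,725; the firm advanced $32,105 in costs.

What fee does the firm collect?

Fee base (net of costs): $925,725 − $32,105 = $893,620
First $89,000 at 32.5% = $28,925.00
Next $199,500 at 26.5% = $52,867.50
Next $64,500 at 18% = $11,610.00
Remaining $540,620 at 8.5% = $45,952.70
Fee: $28,925.00 + $52,867.50 + $11,610.00 + $45,952.70 = $139,355.20
$139,355.20 exceeds the $94,400 cap, so the fee is capped at $94,400.00.

$94,400.00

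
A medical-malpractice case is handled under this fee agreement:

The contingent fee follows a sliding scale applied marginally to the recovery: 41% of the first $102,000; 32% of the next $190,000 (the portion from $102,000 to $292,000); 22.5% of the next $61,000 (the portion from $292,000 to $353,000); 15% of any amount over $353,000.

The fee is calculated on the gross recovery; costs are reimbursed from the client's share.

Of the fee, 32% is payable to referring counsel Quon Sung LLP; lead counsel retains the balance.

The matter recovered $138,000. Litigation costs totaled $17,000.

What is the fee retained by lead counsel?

Fee base is the gross recovery, $138,000; costs are reimbursed separately.
First $102,000 at 41% = $41,820.00
Remaining $36,000 at 32% = $11,520.00
Fee: $41,820.00 + $11,520.00 = $53,340.00
Referral share: 32% of $53,340.00 = $17,068.80; lead counsel retains $53,340.00 − $17,068.80 = $36,271.20.

$36,271.20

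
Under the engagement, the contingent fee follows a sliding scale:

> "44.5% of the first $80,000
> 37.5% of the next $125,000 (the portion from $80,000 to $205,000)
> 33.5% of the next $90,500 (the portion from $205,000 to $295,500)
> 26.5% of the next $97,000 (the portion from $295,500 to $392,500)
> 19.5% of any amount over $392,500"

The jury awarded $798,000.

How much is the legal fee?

First $80,000 at 44.5% = $35,600.00
Next $125,000 at 37.5% = $46,875.00
Next $90,500 at 33.5% = $30,317.50
Next $97,000 at 26.5% = $25,705.00
Remaining $405,500 at 19.5% = $79,072.50
Fee: $35,600.00 + $46,875.00 + $30,317.50 + $25,705.00 + $79,072.50 = $217,570.00

$217,570.00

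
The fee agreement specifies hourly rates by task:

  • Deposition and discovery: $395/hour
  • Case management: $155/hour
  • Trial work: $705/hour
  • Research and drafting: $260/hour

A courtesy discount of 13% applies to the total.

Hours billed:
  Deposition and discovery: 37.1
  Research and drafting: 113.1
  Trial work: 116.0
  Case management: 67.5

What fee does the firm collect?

$118,583.61

Deposition and discovery: 37.1 × $395 = $14,654.50
Case management: 67.5 × $155 = $10,462.50
Trial work: 116.0 × $705 = $81,780.00
Research and drafting: 113.1 × $260 = $29,406.00
Subtotal: $136,303.00
Less 13% discount: −$17,719.39
Total: $136,303.00 − $17,719.39 = $118,583.61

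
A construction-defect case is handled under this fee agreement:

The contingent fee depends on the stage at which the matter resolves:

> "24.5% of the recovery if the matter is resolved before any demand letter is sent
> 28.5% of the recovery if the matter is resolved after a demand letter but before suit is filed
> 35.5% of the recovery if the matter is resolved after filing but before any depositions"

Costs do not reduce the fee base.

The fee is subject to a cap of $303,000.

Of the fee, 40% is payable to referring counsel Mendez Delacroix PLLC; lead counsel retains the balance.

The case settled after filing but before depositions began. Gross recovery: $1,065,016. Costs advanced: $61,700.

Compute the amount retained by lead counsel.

$181,800.00

Fee base is the gross recovery, $1,065,016; costs are reimbursed separately.
The matter settled after filing but before depositions began, so the 35.5% rate applies.
$1,065,016 × 35.5% = $378,080.68
$378,080.68 exceeds the $303,000 cap, so the fee is capped at $303,000.00.
Referral share: 40% of $303,000.00 = $121,200.00; lead counsel retains $303,000.00 − $121,200.00 = $181,800.00.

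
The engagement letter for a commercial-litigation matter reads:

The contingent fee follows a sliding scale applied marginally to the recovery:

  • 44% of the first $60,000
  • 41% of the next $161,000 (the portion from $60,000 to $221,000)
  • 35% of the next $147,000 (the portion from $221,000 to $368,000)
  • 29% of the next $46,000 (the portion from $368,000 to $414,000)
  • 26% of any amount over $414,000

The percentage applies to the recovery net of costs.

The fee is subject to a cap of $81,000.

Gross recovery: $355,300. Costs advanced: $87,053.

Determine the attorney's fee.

$81,000.00

Fee base (net of costs): $355,300 − $87,053 = $268,247
First $60,000 at 44% = $26,400.00
Next $161,000 at 41% = $66,010.00
Remaining $47,247 at 35% = $16,536.45
Fee: $26,400.00 + $66,010.00 + $16,536.45 = $108,946.45
$108,946.45 exceeds the $81,000 cap, so the fee is capped at $81,000.00.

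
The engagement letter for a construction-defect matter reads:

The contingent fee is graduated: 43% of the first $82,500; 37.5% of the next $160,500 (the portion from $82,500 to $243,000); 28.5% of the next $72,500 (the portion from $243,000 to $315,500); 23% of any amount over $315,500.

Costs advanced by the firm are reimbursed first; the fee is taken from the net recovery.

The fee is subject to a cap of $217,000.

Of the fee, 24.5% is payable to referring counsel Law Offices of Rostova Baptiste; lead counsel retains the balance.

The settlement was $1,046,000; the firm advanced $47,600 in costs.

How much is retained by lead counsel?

Fee base (net of costs): $1,046,000 − $47,600 = $998,400
First $82,500 at 43% = $35,475.00
Next $160,500 at 37.5% = $60,187.50
Next $72,500 at 28.5% = $20,662.50
Remaining $682,900 at 23% = $157,067.00
Fee: $35,475.00 + $60,187.50 + $20,662.50 + $157,067.00 = $273,392.00
$273,392.00 exceeds the $217,000 cap, so the fee is capped at $217,000.00.
Referral share: 24.5% of $217,000.00 = $53,165.00; lead counsel retains $217,000.00 − $53,165.00 = $163,835.00.

$163,835.00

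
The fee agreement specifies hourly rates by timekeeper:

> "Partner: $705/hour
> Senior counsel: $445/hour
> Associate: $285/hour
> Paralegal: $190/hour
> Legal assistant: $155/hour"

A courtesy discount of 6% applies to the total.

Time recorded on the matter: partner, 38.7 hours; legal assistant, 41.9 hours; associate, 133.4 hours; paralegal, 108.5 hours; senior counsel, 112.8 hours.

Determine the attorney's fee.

Partner: 38.7 × $705 = $27,283.50
Senior counsel: 112.8 × $445 = $50,196.00
Associate: 133.4 × $285 = $38,019.00
Paralegal: 108.5 × $190 = $20,615.00
Legal assistant: 41.9 × $155 = $6,494.50
Subtotal: $142,608.00
Less 6% discount: −$8,556.48
Total: $142,608.00 − $8,556.48 = $134,051.52

$134,051.52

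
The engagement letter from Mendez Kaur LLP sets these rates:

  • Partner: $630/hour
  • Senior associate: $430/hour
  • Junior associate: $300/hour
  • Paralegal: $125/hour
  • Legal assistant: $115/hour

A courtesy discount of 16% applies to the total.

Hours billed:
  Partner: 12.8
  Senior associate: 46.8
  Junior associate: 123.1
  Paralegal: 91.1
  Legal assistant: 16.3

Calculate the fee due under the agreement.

$65,839.20

Partner: 12.8 × $630 = $8,064.00
Senior associate: 46.8 × $430 = $20,124.00
Junior associate: 123.1 × $300 = $36,930.00
Paralegal: 91.1 × $125 = $11,387.50
Legal assistant: 16.3 × $115 = $1,874.50
Subtotal: $78,380.00
Less 16% discount: −$12,540.80
Total: $78,380.00 − $12,540.80 = $65,839.20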